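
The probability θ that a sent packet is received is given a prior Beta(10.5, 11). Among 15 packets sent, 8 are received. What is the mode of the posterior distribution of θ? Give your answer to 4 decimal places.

Prior: Beta(10.5, 11).
Data: 8 successes in 15 trials. The binomial likelihood contributes θ^8(1−θ)^7, so the posterior is Beta(10.5+8, 11+7) = Beta(18.5, 18).
For Beta(a, b) with a, b > 1 the mode is (a−1)/(a+b−2) = 17.5/34.5 ≈ 0.5072.

θ̂_MAP = 0.5072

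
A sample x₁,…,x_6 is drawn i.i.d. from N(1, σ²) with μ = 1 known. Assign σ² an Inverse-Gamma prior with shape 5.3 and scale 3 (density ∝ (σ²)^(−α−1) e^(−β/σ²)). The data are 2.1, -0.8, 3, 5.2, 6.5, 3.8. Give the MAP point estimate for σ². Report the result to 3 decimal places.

σ̂²_MAP = 3.773

Sum of squared deviations about the known mean: SS = (2.1−1)² + (-0.8−1)² + (3−1)² + (5.2−1)² + (6.5−1)² + (3.8−1)² = 64.18.
The Normal likelihood contributes (σ²)^(−n/2) exp(−SS/(2σ²)), so the posterior is Inverse-Gamma(α + n/2, β + SS/2) = Inverse-Gamma(8.3, 35.09).
The mode of Inverse-Gamma(a, b) is b/(a+1) = 35.09/9.3 ≈ 3.773.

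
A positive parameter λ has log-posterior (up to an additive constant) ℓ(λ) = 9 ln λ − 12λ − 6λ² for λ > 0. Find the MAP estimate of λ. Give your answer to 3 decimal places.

λ̂_MAP = 0.500

ℓ'(λ) = 9/λ − 12 − 12λ. Setting this to zero and multiplying by λ: 12λ² + 12λ − 9 = 0.
λ = (−12 + √(12² + 4·12·9)) / (2·12) = (−12 + √576) / 24 = (−12 + 24)/24 = 1/2.
ℓ''(λ) = −9/λ² − 12 < 0, confirming a maximum.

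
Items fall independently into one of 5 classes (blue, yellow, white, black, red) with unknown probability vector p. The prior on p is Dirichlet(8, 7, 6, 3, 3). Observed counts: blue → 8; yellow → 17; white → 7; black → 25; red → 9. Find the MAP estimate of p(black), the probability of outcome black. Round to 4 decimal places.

The posterior is Dirichlet(αᵢ + nᵢ) = Dirichlet(16, 24, 13, 28, 12).
For a Dirichlet(a₁,…,a_K) with all aᵢ > 1, the mode has j-th component (aⱼ − 1)/(Σaᵢ − K).
Here Σaᵢ = 93 and K = 5, so p(black) = (28 − 1)/(93 − 5) = 27/88 ≈ 0.3068.

MAP estimate of p(black) = 0.3068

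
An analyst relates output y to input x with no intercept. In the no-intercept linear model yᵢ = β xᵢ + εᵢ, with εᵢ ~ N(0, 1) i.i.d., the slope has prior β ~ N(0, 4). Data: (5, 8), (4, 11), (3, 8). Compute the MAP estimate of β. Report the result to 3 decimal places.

β̂_MAP = 2.149

log p(β | y) = −Σ(yᵢ − βxᵢ)²/(2·1) − β²/(2·4) + const.
Setting the derivative to zero: Σxᵢ(yᵢ − βxᵢ)/1 − β/4 = 0, so β = Σxᵢyᵢ / (Σxᵢ² + σ²/τ²).
Σxᵢyᵢ = 5·8 + 4·11 + 3·8 = 108; Σxᵢ² = 50; σ²/τ² = 0.25.
β̂_MAP = 108 / (50 + 0.25) = 108/50.25 ≈ 2.149.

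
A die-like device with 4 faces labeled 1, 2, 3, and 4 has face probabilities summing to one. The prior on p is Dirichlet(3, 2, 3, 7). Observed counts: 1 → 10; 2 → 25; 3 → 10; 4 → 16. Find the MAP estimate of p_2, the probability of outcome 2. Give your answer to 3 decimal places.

The posterior is Dirichlet(αᵢ + nᵢ) = Dirichlet(13, 27, 13, 23).
For a Dirichlet(a₁,…,a_K) with all aᵢ > 1, the mode has j-th component (aⱼ − 1)/(Σaᵢ − K).
Here Σaᵢ = 76 and K = 4, so p_2 = (27 − 1)/(76 − 4) = 26/72 ≈ 0.361.

MAP estimate: 0.361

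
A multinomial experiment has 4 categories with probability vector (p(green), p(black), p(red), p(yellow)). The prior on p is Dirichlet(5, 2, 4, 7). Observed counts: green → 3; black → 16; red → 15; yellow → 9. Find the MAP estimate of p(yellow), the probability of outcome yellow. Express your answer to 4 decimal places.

The posterior is Dirichlet(αᵢ + nᵢ) = Dirichlet(8, 18, 19, 16).
For a Dirichlet(a₁,…,a_K) with all aᵢ > 1, the mode has j-th component (aⱼ − 1)/(Σaᵢ − K).
Here Σaᵢ = 61 and K = 4, so p(yellow) = (16 − 1)/(61 − 4) = 15/57 ≈ 0.2632.

MAP estimate of p(yellow) = 0.2632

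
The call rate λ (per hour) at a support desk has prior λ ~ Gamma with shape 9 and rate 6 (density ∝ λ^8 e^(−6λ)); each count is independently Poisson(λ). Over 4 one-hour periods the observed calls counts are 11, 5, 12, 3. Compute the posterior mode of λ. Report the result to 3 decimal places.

Σxᵢ = 11+5+12+3 = 31, with n = 4.
Posterior ∝ λ^8e^(−6λ) · λ^31e^(−4λ) = λ^39e^(−10λ), i.e. Gamma(shape=40, rate=10).
The mode of a Gamma(a, b) with a ≥ 1 (shape–rate) is (a−1)/b = 39/10 ≈ 3.900.

λ̂_MAP = 3.900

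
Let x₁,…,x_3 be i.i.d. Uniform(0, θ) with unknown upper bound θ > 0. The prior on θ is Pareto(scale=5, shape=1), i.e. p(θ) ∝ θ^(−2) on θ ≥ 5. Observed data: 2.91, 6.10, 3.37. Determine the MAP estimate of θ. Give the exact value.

The Uniform(0, θ) likelihood is θ^(−n) for θ ≥ max(xᵢ), zero otherwise. Here max(xᵢ) = 6.10.
Posterior ∝ θ^(−2) · θ^(−3) = θ^(−5) on θ ≥ max(5, 6.10) = 6.10.
This density is strictly decreasing in θ, so the posterior mode lies at the lower boundary of the support.

θ̂_MAP = 6.10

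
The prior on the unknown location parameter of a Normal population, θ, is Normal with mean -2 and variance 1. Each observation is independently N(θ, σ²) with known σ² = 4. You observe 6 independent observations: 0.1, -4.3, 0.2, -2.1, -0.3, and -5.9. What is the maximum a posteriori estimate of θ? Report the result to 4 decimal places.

θ̂_MAP = -2.0300

n = 6; x̄ = (0.1 + (-4.3) + 0.2 + (-2.1) + (-0.3) + (-5.9))/6 = -12.3/6 = -2.05.
For a Normal prior and Normal likelihood with known variance, the posterior is Normal; its mode equals its mean, the precision-weighted average.
Prior precision 1/σ₀² = 1/1 = 1; data precision n/σ² = 6/4 = 1.5.
θ̂ = (1·(-2) + 1.5·(-2.05)) / (1 + 1.5) = (-5.075)/2.5 = -2.0300.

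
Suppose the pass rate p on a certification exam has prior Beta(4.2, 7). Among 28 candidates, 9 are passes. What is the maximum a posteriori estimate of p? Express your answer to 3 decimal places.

p̂_MAP = 0.328

Prior: Beta(4.2, 7).
Data: 9 successes in 28 trials. The binomial likelihood contributes p^9(1−p)^19, so the posterior is Beta(4.2+9, 7+19) = Beta(13.2, 26).
For Beta(a, b) with a, b > 1 the mode is (a−1)/(a+b−2) = 12.2/37.2 ≈ 0.328.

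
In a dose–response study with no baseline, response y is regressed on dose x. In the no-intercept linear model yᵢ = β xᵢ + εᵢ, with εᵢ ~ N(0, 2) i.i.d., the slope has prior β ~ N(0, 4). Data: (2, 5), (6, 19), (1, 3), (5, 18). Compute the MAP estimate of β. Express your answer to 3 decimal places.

β̂_MAP = 3.263

log p(β | y) = −Σ(yᵢ − βxᵢ)²/(2·2) − β²/(2·4) + const.
Setting the derivative to zero: Σxᵢ(yᵢ − βxᵢ)/2 − β/4 = 0, so β = Σxᵢyᵢ / (Σxᵢ² + σ²/τ²).
Σxᵢyᵢ = 2·5 + 6·19 + 1·3 + 5·18 = 217; Σxᵢ² = 66; σ²/τ² = 0.5.
β̂_MAP = 217 / (66 + 0.5) = 217/66.5 ≈ 3.263.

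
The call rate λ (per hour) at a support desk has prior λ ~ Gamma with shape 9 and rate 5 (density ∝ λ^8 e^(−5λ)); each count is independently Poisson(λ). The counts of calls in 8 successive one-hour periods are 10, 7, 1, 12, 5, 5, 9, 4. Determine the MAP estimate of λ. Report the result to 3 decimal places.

Σxᵢ = 10+7+1+12+5+5+9+4 = 53, with n = 8.
Posterior ∝ λ^8e^(−5λ) · λ^53e^(−8λ) = λ^61e^(−13λ), i.e. Gamma(shape=62, rate=13).
The mode of a Gamma(a, b) with a ≥ 1 (shape–rate) is (a−1)/b = 61/13 ≈ 4.692.

λ̂_MAP = 4.692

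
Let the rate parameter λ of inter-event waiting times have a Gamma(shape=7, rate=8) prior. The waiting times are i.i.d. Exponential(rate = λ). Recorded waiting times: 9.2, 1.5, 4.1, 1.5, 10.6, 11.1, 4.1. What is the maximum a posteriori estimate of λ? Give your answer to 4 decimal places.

The Exponential(rate=λ) likelihood is ∝ λ^n e^(−λΣtᵢ). Here n = 7 and Σtᵢ = 9.2 + 1.5 + 4.1 + 1.5 + 10.6 + 11.1 + 4.1 = 42.1.
Posterior ∝ λ^6e^(−8λ) · λ^7e^(−42.1λ) = λ^13e^(−50.1λ), i.e. Gamma(14, 50.1).
Mode = (a−1)/b = 13/50.1 ≈ 0.2595.

λ̂_MAP = 0.2595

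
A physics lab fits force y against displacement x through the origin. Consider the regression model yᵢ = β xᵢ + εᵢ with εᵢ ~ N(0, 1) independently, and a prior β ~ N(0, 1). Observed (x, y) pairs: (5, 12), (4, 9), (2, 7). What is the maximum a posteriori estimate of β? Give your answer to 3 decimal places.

log p(β | y) = −Σ(yᵢ − βxᵢ)²/(2·1) − β²/(2·1) + const.
Setting the derivative to zero: Σxᵢ(yᵢ − βxᵢ)/1 − β/1 = 0, so β = Σxᵢyᵢ / (Σxᵢ² + σ²/τ²).
Σxᵢyᵢ = 5·12 + 4·9 + 2·7 = 110; Σxᵢ² = 45; σ²/τ² = 1.
β̂_MAP = 110 / (45 + 1) = 110/46 ≈ 2.391.

β̂_MAP = 2.391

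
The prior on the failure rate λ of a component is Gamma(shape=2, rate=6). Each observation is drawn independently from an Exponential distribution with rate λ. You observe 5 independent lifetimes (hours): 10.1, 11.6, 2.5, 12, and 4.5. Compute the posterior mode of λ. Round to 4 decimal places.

λ̂_MAP = 0.1285

The Exponential(rate=λ) likelihood is ∝ λ^n e^(−λΣtᵢ). Here n = 5 and Σtᵢ = 10.1 + 11.6 + 2.5 + 12 + 4.5 = 40.7.
Posterior ∝ λe^(−6λ) · λ^5e^(−40.7λ) = λ^6e^(−46.7λ), i.e. Gamma(7, 46.7).
Mode = (a−1)/b = 6/46.7 ≈ 0.1285.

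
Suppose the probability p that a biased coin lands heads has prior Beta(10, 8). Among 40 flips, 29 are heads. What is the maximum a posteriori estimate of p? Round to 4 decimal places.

p̂_MAP = 0.6786

Prior: Beta(10, 8).
Data: 29 successes in 40 trials. The binomial likelihood contributes p^29(1−p)^11, so the posterior is Beta(10+29, 8+11) = Beta(39, 19).
For Beta(a, b) with a, b > 1 the mode is (a−1)/(a+b−2) = 38/56 ≈ 0.6786.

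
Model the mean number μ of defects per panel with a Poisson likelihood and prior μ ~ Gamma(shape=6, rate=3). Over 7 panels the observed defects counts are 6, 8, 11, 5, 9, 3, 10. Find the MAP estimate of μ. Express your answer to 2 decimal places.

Σxᵢ = 6+8+11+5+9+3+10 = 52, with n = 7.
Posterior ∝ μ^5e^(−3μ) · μ^52e^(−7μ) = μ^57e^(−10μ), i.e. Gamma(shape=58, rate=10).
The mode of a Gamma(a, b) with a ≥ 1 (shape–rate) is (a−1)/b = 57/10 ≈ 5.70.

μ̂_MAP = 5.70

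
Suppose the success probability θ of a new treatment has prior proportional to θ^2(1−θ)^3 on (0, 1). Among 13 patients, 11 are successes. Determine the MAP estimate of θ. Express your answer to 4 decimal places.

The prior density ∝ θ^2(1−θ)^3 is the kernel of Beta(3, 4).
Data: 11 successes in 13 trials. The binomial likelihood contributes θ^11(1−θ)^2, so the posterior is Beta(3+11, 4+2) = Beta(14, 6).
For Beta(a, b) with a, b > 1 the mode is (a−1)/(a+b−2) = 13/18 ≈ 0.7222.

θ̂_MAP = 0.7222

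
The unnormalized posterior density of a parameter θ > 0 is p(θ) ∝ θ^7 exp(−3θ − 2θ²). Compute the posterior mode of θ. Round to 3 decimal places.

θ̂_MAP = 1.000

ℓ'(θ) = 7/θ − 3 − 4θ. Setting this to zero and multiplying by θ: 4θ² + 3θ − 7 = 0.
θ = (−3 + √(3² + 4·4·7)) / (2·4) = (−3 + √121) / 8 = (−3 + 11)/8 = 1.
ℓ''(θ) = −7/θ² − 4 < 0, confirming a maximum.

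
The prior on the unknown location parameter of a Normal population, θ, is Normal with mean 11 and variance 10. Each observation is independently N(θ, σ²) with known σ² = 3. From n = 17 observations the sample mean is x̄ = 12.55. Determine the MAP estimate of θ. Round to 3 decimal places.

n = 17, x̄ = 12.55.
For a Normal prior and Normal likelihood with known variance, the posterior is Normal; its mode equals its mean, the precision-weighted average.
Prior precision 1/σ₀² = 1/10 = 0.1; data precision n/σ² = 17/3.
θ̂ = (0.1·11 + (17/3)·12.55) / (0.1 + 17/3) = (4333/60)/(173/30) = 4333/346 ≈ 12.523.

θ̂_MAP = 12.523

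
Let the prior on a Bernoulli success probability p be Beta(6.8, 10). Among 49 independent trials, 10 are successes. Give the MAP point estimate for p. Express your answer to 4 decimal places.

p̂_MAP = 0.2476

Prior: Beta(6.8, 10).
Data: 10 successes in 49 trials. The binomial likelihood contributes p^10(1−p)^39, so the posterior is Beta(6.8+10, 10+39) = Beta(16.8, 49).
For Beta(a, b) with a, b > 1 the mode is (a−1)/(a+b−2) = 15.8/63.8 ≈ 0.2476.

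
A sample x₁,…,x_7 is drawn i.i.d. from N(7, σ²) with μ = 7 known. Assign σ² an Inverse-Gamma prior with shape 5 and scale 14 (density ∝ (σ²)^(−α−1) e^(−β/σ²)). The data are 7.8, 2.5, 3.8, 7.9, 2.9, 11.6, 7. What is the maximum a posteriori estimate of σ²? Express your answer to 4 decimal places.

Sum of squared deviations about the known mean: SS = (7.8−7)² + (2.5−7)² + (3.8−7)² + (7.9−7)² + (2.9−7)² + (11.6−7)² + (7−7)² = 69.91.
The Normal likelihood contributes (σ²)^(−n/2) exp(−SS/(2σ²)), so the posterior is Inverse-Gamma(α + n/2, β + SS/2) = Inverse-Gamma(8.5, 48.955).
The mode of Inverse-Gamma(a, b) is b/(a+1) = 48.955/9.5 ≈ 5.1532.

σ̂²_MAP = 5.1532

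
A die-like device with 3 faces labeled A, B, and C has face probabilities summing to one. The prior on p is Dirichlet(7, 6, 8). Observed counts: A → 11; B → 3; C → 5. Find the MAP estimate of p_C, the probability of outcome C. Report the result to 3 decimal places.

The posterior is Dirichlet(αᵢ + nᵢ) = Dirichlet(18, 9, 13).
For a Dirichlet(a₁,…,a_K) with all aᵢ > 1, the mode has j-th component (aⱼ − 1)/(Σaᵢ − K).
Here Σaᵢ = 40 and K = 3, so p_C = (13 − 1)/(40 − 3) = 12/37 ≈ 0.324.

MAP estimate of p_C = 0.324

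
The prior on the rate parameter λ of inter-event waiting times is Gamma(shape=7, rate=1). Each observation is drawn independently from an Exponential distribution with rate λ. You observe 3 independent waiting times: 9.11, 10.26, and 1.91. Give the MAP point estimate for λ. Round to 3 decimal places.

λ̂_MAP = 0.404

The Exponential(rate=λ) likelihood is ∝ λ^n e^(−λΣtᵢ). Here n = 3 and Σtᵢ = 9.11 + 10.26 + 1.91 = 21.28.
Posterior ∝ λ^6e^(−1λ) · λ^3e^(−21.28λ) = λ^9e^(−22.28λ), i.e. Gamma(10, 22.28).
Mode = (a−1)/b = 9/22.28 ≈ 0.404.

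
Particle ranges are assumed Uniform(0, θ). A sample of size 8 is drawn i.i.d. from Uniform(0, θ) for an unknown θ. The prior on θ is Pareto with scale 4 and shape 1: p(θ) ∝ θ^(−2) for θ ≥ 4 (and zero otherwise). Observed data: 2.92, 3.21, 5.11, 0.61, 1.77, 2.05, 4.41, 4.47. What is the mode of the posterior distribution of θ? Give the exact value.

θ̂_MAP = 5.11

The Uniform(0, θ) likelihood is θ^(−n) for θ ≥ max(xᵢ), zero otherwise. Here max(xᵢ) = 5.11.
Posterior ∝ θ^(−2) · θ^(−8) = θ^(−10) on θ ≥ max(4, 5.11) = 5.11.
This density is strictly decreasing in θ, so the posterior mode lies at the lower boundary of the support.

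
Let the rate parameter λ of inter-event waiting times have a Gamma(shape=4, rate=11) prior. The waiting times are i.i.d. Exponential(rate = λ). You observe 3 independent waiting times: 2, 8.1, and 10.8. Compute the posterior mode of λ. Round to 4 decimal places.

The Exponential(rate=λ) likelihood is ∝ λ^n e^(−λΣtᵢ). Here n = 3 and Σtᵢ = 2 + 8.1 + 10.8 = 20.9.
Posterior ∝ λ^3e^(−11λ) · λ^3e^(−20.9λ) = λ^6e^(−31.9λ), i.e. Gamma(7, 31.9).
Mode = (a−1)/b = 6/31.9 ≈ 0.1881.

λ̂_MAP = 0.1881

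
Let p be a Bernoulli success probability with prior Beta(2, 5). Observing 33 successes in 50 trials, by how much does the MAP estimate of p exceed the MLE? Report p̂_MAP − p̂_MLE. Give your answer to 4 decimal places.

MAP − MLE = -0.0418

Posterior is Beta(35, 22); MAP = (35−1)/(57−2) = 34/55 ≈ 0.61818.
MLE ignores the prior: p̂_MLE = k/n = 33/50 ≈ 0.66000.
Difference = 34/55 − 33/50 = -23/550 ≈ -0.0418.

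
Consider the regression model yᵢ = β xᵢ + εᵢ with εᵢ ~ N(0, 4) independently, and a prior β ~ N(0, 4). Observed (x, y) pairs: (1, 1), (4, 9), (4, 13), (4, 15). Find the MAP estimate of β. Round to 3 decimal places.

log p(β | y) = −Σ(yᵢ − βxᵢ)²/(2·4) − β²/(2·4) + const.
Setting the derivative to zero: Σxᵢ(yᵢ − βxᵢ)/4 − β/4 = 0, so β = Σxᵢyᵢ / (Σxᵢ² + σ²/τ²).
Σxᵢyᵢ = 1·1 + 4·9 + 4·13 + 4·15 = 149; Σxᵢ² = 49; σ²/τ² = 1.
β̂_MAP = 149 / (49 + 1) = 149/50 ≈ 2.980.

β̂_MAP = 2.980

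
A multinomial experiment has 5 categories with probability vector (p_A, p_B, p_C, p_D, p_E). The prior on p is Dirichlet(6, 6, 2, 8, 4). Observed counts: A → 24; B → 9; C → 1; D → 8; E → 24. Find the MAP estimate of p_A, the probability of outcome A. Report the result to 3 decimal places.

The posterior is Dirichlet(αᵢ + nᵢ) = Dirichlet(30, 15, 3, 16, 28).
For a Dirichlet(a₁,…,a_K) with all aᵢ > 1, the mode has j-th component (aⱼ − 1)/(Σaᵢ − K).
Here Σaᵢ = 92 and K = 5, so p_A = (30 − 1)/(92 − 5) = 29/87 ≈ 0.333.

MAP estimate of p_A = 0.333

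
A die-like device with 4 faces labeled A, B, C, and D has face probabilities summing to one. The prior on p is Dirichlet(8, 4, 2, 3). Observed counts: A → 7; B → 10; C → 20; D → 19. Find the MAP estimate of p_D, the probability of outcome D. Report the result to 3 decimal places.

The posterior is Dirichlet(αᵢ + nᵢ) = Dirichlet(15, 14, 22, 22).
For a Dirichlet(a₁,…,a_K) with all aᵢ > 1, the mode has j-th component (aⱼ − 1)/(Σaᵢ − K).
Here Σaᵢ = 73 and K = 4, so p_D = (22 − 1)/(73 − 4) = 21/69 ≈ 0.304.

MAP estimate of p_D = 0.304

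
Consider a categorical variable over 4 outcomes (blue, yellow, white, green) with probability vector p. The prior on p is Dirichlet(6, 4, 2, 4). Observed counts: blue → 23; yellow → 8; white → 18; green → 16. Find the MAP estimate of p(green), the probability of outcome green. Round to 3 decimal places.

The posterior is Dirichlet(αᵢ + nᵢ) = Dirichlet(29, 12, 20, 20).
For a Dirichlet(a₁,…,a_K) with all aᵢ > 1, the mode has j-th component (aⱼ − 1)/(Σaᵢ − K).
Here Σaᵢ = 81 and K = 4, so p(green) = (20 − 1)/(81 − 4) = 19/77 ≈ 0.247.

MAP estimate of p(green) = 0.247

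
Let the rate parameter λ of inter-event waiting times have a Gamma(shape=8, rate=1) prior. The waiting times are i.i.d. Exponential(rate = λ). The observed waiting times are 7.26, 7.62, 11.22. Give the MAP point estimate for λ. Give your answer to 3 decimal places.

λ̂_MAP = 0.369

The Exponential(rate=λ) likelihood is ∝ λ^n e^(−λΣtᵢ). Here n = 3 and Σtᵢ = 7.26 + 7.62 + 11.22 = 26.10.
Posterior ∝ λ^7e^(−1λ) · λ^3e^(−26.10λ) = λ^10e^(−27.10λ), i.e. Gamma(11, 27.10).
Mode = (a−1)/b = 10/27.10 ≈ 0.369.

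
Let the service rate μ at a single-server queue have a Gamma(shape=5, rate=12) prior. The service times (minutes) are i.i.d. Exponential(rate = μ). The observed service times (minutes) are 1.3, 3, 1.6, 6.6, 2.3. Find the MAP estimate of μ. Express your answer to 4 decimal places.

μ̂_MAP = 0.3358

The Exponential(rate=μ) likelihood is ∝ μ^n e^(−μΣtᵢ). Here n = 5 and Σtᵢ = 1.3 + 3 + 1.6 + 6.6 + 2.3 = 14.8.
Posterior ∝ μ^4e^(−12μ) · μ^5e^(−14.8μ) = μ^9e^(−26.8μ), i.e. Gamma(10, 26.8).
Mode = (a−1)/b = 9/26.8 ≈ 0.3358.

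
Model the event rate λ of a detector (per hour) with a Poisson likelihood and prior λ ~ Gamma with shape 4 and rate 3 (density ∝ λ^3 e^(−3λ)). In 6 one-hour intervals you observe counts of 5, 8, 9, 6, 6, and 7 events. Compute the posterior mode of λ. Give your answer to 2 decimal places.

Σxᵢ = 5+8+9+6+6+7 = 41, with n = 6.
Posterior ∝ λ^3e^(−3λ) · λ^41e^(−6λ) = λ^44e^(−9λ), i.e. Gamma(shape=45, rate=9).
The mode of a Gamma(a, b) with a ≥ 1 (shape–rate) is (a−1)/b = 44/9 ≈ 4.89.

λ̂_MAP = 4.89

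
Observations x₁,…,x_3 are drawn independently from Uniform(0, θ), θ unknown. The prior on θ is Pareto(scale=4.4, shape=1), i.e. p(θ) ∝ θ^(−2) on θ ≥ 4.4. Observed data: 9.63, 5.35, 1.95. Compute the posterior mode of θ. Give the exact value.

θ̂_MAP = 9.63

The Uniform(0, θ) likelihood is θ^(−n) for θ ≥ max(xᵢ), zero otherwise. Here max(xᵢ) = 9.63.
Posterior ∝ θ^(−2) · θ^(−3) = θ^(−5) on θ ≥ max(4.4, 9.63) = 9.63.
This density is strictly decreasing in θ, so the posterior mode lies at the lower boundary of the support.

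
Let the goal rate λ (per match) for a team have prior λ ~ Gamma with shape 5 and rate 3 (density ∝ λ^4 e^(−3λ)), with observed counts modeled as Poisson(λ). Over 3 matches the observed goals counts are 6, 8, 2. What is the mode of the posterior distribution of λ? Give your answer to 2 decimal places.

Σxᵢ = 6+8+2 = 16, with n = 3.
Posterior ∝ λ^4e^(−3λ) · λ^16e^(−3λ) = λ^20e^(−6λ), i.e. Gamma(shape=21, rate=6).
The mode of a Gamma(a, b) with a ≥ 1 (shape–rate) is (a−1)/b = 20/6 ≈ 3.33.

λ̂_MAP = 3.33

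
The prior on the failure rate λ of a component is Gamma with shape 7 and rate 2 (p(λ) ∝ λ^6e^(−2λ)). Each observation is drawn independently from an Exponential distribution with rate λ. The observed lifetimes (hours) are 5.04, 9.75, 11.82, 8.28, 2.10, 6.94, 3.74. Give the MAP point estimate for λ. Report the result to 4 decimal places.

λ̂_MAP = 0.2617

The Exponential(rate=λ) likelihood is ∝ λ^n e^(−λΣtᵢ). Here n = 7 and Σtᵢ = 5.04 + 9.75 + 11.82 + 8.28 + 2.10 + 6.94 + 3.74 = 47.67.
Posterior ∝ λ^6e^(−2λ) · λ^7e^(−47.67λ) = λ^13e^(−49.67λ), i.e. Gamma(14, 49.67).
Mode = (a−1)/b = 13/49.67 ≈ 0.2617.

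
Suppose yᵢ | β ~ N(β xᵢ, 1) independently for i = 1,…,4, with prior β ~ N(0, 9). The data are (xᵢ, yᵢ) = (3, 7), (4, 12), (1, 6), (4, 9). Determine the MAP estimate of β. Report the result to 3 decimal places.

β̂_MAP = 2.636

log p(β | y) = −Σ(yᵢ − βxᵢ)²/(2·1) − β²/(2·9) + const.
Setting the derivative to zero: Σxᵢ(yᵢ − βxᵢ)/1 − β/9 = 0, so β = Σxᵢyᵢ / (Σxᵢ² + σ²/τ²).
Σxᵢyᵢ = 3·7 + 4·12 + 1·6 + 4·9 = 111; Σxᵢ² = 42; σ²/τ² = 1/9.
β̂_MAP = 111 / (42 + 1/9) = 111/(379/9) = 999/379 ≈ 2.636.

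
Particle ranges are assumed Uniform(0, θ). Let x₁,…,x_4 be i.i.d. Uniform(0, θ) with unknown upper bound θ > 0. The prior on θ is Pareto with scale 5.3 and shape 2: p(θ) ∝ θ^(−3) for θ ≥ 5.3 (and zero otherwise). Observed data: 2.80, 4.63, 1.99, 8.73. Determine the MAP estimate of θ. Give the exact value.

The Uniform(0, θ) likelihood is θ^(−n) for θ ≥ max(xᵢ), zero otherwise. Here max(xᵢ) = 8.73.
Posterior ∝ θ^(−3) · θ^(−4) = θ^(−7) on θ ≥ max(5.3, 8.73) = 8.73.
This density is strictly decreasing in θ, so the posterior mode lies at the lower boundary of the support.

θ̂_MAP = 8.73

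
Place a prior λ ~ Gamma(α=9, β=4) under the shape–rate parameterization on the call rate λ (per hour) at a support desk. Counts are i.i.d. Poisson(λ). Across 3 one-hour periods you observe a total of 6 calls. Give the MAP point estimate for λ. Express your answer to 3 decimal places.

λ̂_MAP = 2.000

Σxᵢ = 6, n = 3.
Posterior ∝ λ^8e^(−4λ) · λ^6e^(−3λ) = λ^14e^(−7λ), i.e. Gamma(shape=15, rate=7).
The mode of a Gamma(a, b) with a ≥ 1 (shape–rate) is (a−1)/b = 14/7 ≈ 2.000.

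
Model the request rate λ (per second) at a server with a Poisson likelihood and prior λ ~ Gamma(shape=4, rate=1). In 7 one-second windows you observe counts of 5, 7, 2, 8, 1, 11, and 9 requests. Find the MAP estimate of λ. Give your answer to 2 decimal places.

Σxᵢ = 5+7+2+8+1+11+9 = 43, with n = 7.
Posterior ∝ λ^3e^(−1λ) · λ^43e^(−7λ) = λ^46e^(−8λ), i.e. Gamma(shape=47, rate=8).
The mode of a Gamma(a, b) with a ≥ 1 (shape–rate) is (a−1)/b = 46/8 ≈ 5.75.

λ̂_MAP = 5.75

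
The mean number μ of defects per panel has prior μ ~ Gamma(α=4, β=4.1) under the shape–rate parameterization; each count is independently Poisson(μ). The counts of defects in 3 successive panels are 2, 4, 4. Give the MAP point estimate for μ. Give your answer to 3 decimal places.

Σxᵢ = 2+4+4 = 10, with n = 3.
Posterior ∝ μ^3e^(−4.1μ) · μ^10e^(−3μ) = μ^13e^(−7.1μ), i.e. Gamma(shape=14, rate=7.1).
The mode of a Gamma(a, b) with a ≥ 1 (shape–rate) is (a−1)/b = 13/7.1 ≈ 1.831.

μ̂_MAP = 1.831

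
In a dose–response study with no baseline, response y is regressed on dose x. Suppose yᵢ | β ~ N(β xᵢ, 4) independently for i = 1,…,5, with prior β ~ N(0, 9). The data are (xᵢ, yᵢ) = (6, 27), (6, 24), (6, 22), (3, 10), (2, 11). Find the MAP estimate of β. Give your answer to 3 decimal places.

log p(β | y) = −Σ(yᵢ − βxᵢ)²/(2·4) − β²/(2·9) + const.
Setting the derivative to zero: Σxᵢ(yᵢ − βxᵢ)/4 − β/9 = 0, so β = Σxᵢyᵢ / (Σxᵢ² + σ²/τ²).
Σxᵢyᵢ = 6·27 + 6·24 + 6·22 + 3·10 + 2·11 = 490; Σxᵢ² = 121; σ²/τ² = 4/9.
β̂_MAP = 490 / (121 + 4/9) = 490/(1093/9) = 4410/1093 ≈ 4.035.

β̂_MAP = 4.035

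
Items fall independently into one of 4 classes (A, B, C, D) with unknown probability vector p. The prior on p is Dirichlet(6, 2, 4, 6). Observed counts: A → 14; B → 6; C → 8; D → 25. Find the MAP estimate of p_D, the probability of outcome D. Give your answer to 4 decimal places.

MAP estimate of p_D = 0.4478

The posterior is Dirichlet(αᵢ + nᵢ) = Dirichlet(20, 8, 12, 31).
For a Dirichlet(a₁,…,a_K) with all aᵢ > 1, the mode has j-th component (aⱼ − 1)/(Σaᵢ − K).
Here Σaᵢ = 71 and K = 4, so p_D = (31 − 1)/(71 − 4) = 30/67 ≈ 0.4478.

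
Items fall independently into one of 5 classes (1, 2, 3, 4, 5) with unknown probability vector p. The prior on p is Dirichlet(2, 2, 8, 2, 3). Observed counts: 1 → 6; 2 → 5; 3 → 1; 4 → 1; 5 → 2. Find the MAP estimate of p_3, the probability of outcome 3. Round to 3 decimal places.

The posterior is Dirichlet(αᵢ + nᵢ) = Dirichlet(8, 7, 9, 3, 5).
For a Dirichlet(a₁,…,a_K) with all aᵢ > 1, the mode has j-th component (aⱼ − 1)/(Σaᵢ − K).
Here Σaᵢ = 32 and K = 5, so p_3 = (9 − 1)/(32 − 5) = 8/27 ≈ 0.296.

MAP estimate: 0.296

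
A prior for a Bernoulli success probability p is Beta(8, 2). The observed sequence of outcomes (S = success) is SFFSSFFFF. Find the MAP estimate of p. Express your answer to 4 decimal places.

p̂_MAP = 0.5882

Prior: Beta(8, 2).
Data: 3 successes in 9 trials (from the sequence). The binomial likelihood contributes p^3(1−p)^6, so the posterior is Beta(8+3, 2+6) = Beta(11, 8).
For Beta(a, b) with a, b > 1 the mode is (a−1)/(a+b−2) = 10/17 ≈ 0.5882.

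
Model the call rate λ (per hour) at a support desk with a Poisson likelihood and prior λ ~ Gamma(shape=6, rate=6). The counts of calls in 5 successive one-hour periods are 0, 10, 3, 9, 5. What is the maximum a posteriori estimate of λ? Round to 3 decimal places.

λ̂_MAP = 2.909

Σxᵢ = 0+10+3+9+5 = 27, with n = 5.
Posterior ∝ λ^5e^(−6λ) · λ^27e^(−5λ) = λ^32e^(−11λ), i.e. Gamma(shape=33, rate=11).
The mode of a Gamma(a, b) with a ≥ 1 (shape–rate) is (a−1)/b = 32/11 ≈ 2.909.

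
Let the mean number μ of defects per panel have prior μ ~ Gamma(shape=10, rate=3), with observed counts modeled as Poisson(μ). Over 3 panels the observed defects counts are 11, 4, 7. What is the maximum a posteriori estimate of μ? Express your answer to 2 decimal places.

μ̂_MAP = 5.17

Σxᵢ = 11+4+7 = 22, with n = 3.
Posterior ∝ μ^9e^(−3μ) · μ^22e^(−3μ) = μ^31e^(−6μ), i.e. Gamma(shape=32, rate=6).
The mode of a Gamma(a, b) with a ≥ 1 (shape–rate) is (a−1)/b = 31/6 ≈ 5.17.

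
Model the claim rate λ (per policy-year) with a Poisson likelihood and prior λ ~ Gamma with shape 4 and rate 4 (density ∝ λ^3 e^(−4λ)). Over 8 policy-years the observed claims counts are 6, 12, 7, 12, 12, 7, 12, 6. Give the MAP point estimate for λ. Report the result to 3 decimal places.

Σxᵢ = 6+12+7+12+12+7+12+6 = 74, with n = 8.
Posterior ∝ λ^3e^(−4λ) · λ^74e^(−8λ) = λ^77e^(−12λ), i.e. Gamma(shape=78, rate=12).
The mode of a Gamma(a, b) with a ≥ 1 (shape–rate) is (a−1)/b = 77/12 ≈ 6.417.

λ̂_MAP = 6.417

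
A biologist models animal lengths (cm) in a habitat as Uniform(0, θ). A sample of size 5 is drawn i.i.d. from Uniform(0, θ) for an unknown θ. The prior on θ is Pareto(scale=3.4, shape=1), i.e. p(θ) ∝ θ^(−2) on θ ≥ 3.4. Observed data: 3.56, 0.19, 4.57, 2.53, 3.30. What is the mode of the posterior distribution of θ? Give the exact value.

θ̂_MAP = 4.57

The Uniform(0, θ) likelihood is θ^(−n) for θ ≥ max(xᵢ), zero otherwise. Here max(xᵢ) = 4.57.
Posterior ∝ θ^(−2) · θ^(−5) = θ^(−7) on θ ≥ max(3.4, 4.57) = 4.57.
This density is strictly decreasing in θ, so the posterior mode lies at the lower boundary of the support.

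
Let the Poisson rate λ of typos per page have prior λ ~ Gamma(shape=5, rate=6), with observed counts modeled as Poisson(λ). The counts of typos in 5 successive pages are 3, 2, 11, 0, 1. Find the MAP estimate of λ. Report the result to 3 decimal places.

λ̂_MAP = 1.909

Σxᵢ = 3+2+11+0+1 = 17, with n = 5.
Posterior ∝ λ^4e^(−6λ) · λ^17e^(−5λ) = λ^21e^(−11λ), i.e. Gamma(shape=22, rate=11).
The mode of a Gamma(a, b) with a ≥ 1 (shape–rate) is (a−1)/b = 21/11 ≈ 1.909.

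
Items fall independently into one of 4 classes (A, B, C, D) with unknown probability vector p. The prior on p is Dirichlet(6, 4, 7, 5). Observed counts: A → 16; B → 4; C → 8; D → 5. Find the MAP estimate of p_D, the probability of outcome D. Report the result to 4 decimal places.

MAP estimate of p_D = 0.1765

The posterior is Dirichlet(αᵢ + nᵢ) = Dirichlet(22, 8, 15, 10).
For a Dirichlet(a₁,…,a_K) with all aᵢ > 1, the mode has j-th component (aⱼ − 1)/(Σaᵢ − K).
Here Σaᵢ = 55 and K = 4, so p_D = (10 − 1)/(55 − 4) = 9/51 ≈ 0.1765.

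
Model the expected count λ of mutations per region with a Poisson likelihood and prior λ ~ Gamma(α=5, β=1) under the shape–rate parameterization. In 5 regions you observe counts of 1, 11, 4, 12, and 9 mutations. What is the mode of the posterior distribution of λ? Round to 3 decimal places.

λ̂_MAP = 6.833

Σxᵢ = 1+11+4+12+9 = 37, with n = 5.
Posterior ∝ λ^4e^(−1λ) · λ^37e^(−5λ) = λ^41e^(−6λ), i.e. Gamma(shape=42, rate=6).
The mode of a Gamma(a, b) with a ≥ 1 (shape–rate) is (a−1)/b = 41/6 ≈ 6.833.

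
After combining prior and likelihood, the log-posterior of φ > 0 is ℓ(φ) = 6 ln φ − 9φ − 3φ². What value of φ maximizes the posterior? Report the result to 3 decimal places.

ℓ'(φ) = 6/φ − 9 − 6φ. Setting this to zero and multiplying by φ: 6φ² + 9φ − 6 = 0.
φ = (−9 + √(9² + 4·6·6)) / (2·6) = (−9 + √225) / 12 = (−9 + 15)/12 = 1/2.
ℓ''(φ) = −6/φ² − 6 < 0, confirming a maximum.

φ̂_MAP = 0.500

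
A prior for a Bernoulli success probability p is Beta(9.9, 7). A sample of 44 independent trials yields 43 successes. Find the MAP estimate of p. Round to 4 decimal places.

p̂_MAP = 0.8812

Prior: Beta(9.9, 7).
Data: 43 successes in 44 trials. The binomial likelihood contributes p^43(1−p)^1, so the posterior is Beta(9.9+43, 7+1) = Beta(52.9, 8).
For Beta(a, b) with a, b > 1 the mode is (a−1)/(a+b−2) = 51.9/58.9 ≈ 0.8812.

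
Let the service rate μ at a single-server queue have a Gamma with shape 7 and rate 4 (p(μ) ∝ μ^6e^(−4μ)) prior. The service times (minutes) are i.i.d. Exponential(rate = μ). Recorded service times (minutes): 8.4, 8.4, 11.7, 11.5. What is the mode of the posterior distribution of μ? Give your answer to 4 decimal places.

μ̂_MAP = 0.2273

The Exponential(rate=μ) likelihood is ∝ μ^n e^(−μΣtᵢ). Here n = 4 and Σtᵢ = 8.4 + 8.4 + 11.7 + 11.5 = 40.
Posterior ∝ μ^6e^(−4μ) · μ^4e^(−40μ) = μ^10e^(−44μ), i.e. Gamma(11, 44).
Mode = (a−1)/b = 10/44 ≈ 0.2273.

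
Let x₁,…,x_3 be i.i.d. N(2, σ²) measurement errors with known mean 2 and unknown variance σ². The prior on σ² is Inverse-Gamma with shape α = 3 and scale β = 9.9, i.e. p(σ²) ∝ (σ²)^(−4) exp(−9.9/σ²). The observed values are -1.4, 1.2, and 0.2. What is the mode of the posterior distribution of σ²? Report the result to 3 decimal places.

σ̂²_MAP = 3.204

Sum of squared deviations about the known mean: SS = (-1.4−2)² + (1.2−2)² + (0.2−2)² = 15.44.
The Normal likelihood contributes (σ²)^(−n/2) exp(−SS/(2σ²)), so the posterior is Inverse-Gamma(α + n/2, β + SS/2) = Inverse-Gamma(4.5, 17.62).
The mode of Inverse-Gamma(a, b) is b/(a+1) = 17.62/5.5 ≈ 3.204.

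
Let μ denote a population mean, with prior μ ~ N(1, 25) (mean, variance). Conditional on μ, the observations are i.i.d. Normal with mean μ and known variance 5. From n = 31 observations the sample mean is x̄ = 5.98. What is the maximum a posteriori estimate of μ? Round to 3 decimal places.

n = 31, x̄ = 5.98.
For a Normal prior and Normal likelihood with known variance, the posterior is Normal; its mode equals its mean, the precision-weighted average.
Prior precision 1/σ₀² = 1/25 = 0.04; data precision n/σ² = 31/5 = 6.2.
μ̂ = (0.04·1 + 6.2·5.98) / (0.04 + 6.2) = 37.116/6.24 = 3093/520 ≈ 5.948.

μ̂_MAP = 5.948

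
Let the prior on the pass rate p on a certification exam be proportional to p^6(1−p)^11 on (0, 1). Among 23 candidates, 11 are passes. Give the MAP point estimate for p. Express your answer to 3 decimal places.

p̂_MAP = 0.425

The prior density ∝ p^6(1−p)^11 is the kernel of Beta(7, 12).
Data: 11 successes in 23 trials. The binomial likelihood contributes p^11(1−p)^12, so the posterior is Beta(7+11, 12+12) = Beta(18, 24).
For Beta(a, b) with a, b > 1 the mode is (a−1)/(a+b−2) = 17/40 ≈ 0.425.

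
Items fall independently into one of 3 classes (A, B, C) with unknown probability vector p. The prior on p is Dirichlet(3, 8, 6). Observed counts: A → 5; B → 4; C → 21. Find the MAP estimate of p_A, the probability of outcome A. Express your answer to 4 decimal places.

MAP estimate of p_A = 0.1591

The posterior is Dirichlet(αᵢ + nᵢ) = Dirichlet(8, 12, 27).
For a Dirichlet(a₁,…,a_K) with all aᵢ > 1, the mode has j-th component (aⱼ − 1)/(Σaᵢ − K).
Here Σaᵢ = 47 and K = 3, so p_A = (8 − 1)/(47 − 3) = 7/44 ≈ 0.1591.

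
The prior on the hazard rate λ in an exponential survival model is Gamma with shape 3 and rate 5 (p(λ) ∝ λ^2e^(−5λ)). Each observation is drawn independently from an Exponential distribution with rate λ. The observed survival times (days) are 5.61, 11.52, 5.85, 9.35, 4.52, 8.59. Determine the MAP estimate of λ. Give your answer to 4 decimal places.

λ̂_MAP = 0.1586

The Exponential(rate=λ) likelihood is ∝ λ^n e^(−λΣtᵢ). Here n = 6 and Σtᵢ = 5.61 + 11.52 + 5.85 + 9.35 + 4.52 + 8.59 = 45.44.
Posterior ∝ λ^2e^(−5λ) · λ^6e^(−45.44λ) = λ^8e^(−50.44λ), i.e. Gamma(9, 50.44).
Mode = (a−1)/b = 8/50.44 ≈ 0.1586.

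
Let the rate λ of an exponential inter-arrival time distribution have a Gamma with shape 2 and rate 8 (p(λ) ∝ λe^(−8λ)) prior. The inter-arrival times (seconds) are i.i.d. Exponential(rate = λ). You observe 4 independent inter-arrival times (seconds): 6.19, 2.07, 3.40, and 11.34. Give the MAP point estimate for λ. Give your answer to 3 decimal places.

λ̂_MAP = 0.161

The Exponential(rate=λ) likelihood is ∝ λ^n e^(−λΣtᵢ). Here n = 4 and Σtᵢ = 6.19 + 2.07 + 3.40 + 11.34 = 23.
Posterior ∝ λe^(−8λ) · λ^4e^(−23λ) = λ^5e^(−31λ), i.e. Gamma(6, 31).
Mode = (a−1)/b = 5/31 ≈ 0.161.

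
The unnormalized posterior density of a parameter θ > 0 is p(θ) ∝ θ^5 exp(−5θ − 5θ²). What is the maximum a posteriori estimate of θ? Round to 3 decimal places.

ℓ'(θ) = 5/θ − 5 − 10θ. Setting this to zero and multiplying by θ: 10θ² + 5θ − 5 = 0.
θ = (−5 + √(5² + 4·10·5)) / (2·10) = (−5 + √225) / 20 = (−5 + 15)/20 = 1/2.
ℓ''(θ) = −5/θ² − 10 < 0, confirming a maximum.

θ̂_MAP = 0.500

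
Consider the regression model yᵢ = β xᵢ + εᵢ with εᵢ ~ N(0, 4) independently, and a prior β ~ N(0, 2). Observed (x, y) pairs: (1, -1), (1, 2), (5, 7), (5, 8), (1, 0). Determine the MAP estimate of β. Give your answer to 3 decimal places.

β̂_MAP = 1.382

log p(β | y) = −Σ(yᵢ − βxᵢ)²/(2·4) − β²/(2·2) + const.
Setting the derivative to zero: Σxᵢ(yᵢ − βxᵢ)/4 − β/2 = 0, so β = Σxᵢyᵢ / (Σxᵢ² + σ²/τ²).
Σxᵢyᵢ = 1·(-1) + 1·2 + 5·7 + 5·8 + 1·0 = 76; Σxᵢ² = 53; σ²/τ² = 2.
β̂_MAP = 76 / (53 + 2) = 76/55 ≈ 1.382.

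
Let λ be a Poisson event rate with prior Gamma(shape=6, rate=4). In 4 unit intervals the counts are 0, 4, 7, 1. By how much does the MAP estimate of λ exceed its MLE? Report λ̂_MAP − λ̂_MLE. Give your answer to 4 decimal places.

Σxᵢ = 12. Posterior is Gamma(18, 8); MAP = (18−1)/8 = 17/8 ≈ 2.12500.
MLE = x̄ = 12/4 ≈ 3.00000.
Difference = 17/8 − 12/4 = -7/8 ≈ -0.8750.

MAP − MLE = -0.8750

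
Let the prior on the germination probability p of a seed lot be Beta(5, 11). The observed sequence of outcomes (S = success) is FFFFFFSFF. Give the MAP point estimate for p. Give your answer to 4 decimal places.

Prior: Beta(5, 11).
Data: 1 success in 9 trials (from the sequence). The binomial likelihood contributes p(1−p)^8, so the posterior is Beta(5+1, 11+8) = Beta(6, 19).
For Beta(a, b) with a, b > 1 the mode is (a−1)/(a+b−2) = 5/23 ≈ 0.2174.

p̂_MAP = 0.2174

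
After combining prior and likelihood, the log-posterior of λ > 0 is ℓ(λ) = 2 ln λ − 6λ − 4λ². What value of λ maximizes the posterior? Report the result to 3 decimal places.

ℓ'(λ) = 2/λ − 6 − 8λ. Setting this to zero and multiplying by λ: 8λ² + 6λ − 2 = 0.
λ = (−6 + √(6² + 4·8·2)) / (2·8) = (−6 + √100) / 16 = (−6 + 10)/16 = 1/4.
ℓ''(λ) = −2/λ² − 8 < 0, confirming a maximum.

λ̂_MAP = 0.250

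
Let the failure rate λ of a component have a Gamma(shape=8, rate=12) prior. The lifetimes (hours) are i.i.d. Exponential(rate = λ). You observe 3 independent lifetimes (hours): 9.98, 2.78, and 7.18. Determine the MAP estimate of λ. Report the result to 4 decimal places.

λ̂_MAP = 0.3131

The Exponential(rate=λ) likelihood is ∝ λ^n e^(−λΣtᵢ). Here n = 3 and Σtᵢ = 9.98 + 2.78 + 7.18 = 19.94.
Posterior ∝ λ^7e^(−12λ) · λ^3e^(−19.94λ) = λ^10e^(−31.94λ), i.e. Gamma(11, 31.94).
Mode = (a−1)/b = 10/31.94 ≈ 0.3131.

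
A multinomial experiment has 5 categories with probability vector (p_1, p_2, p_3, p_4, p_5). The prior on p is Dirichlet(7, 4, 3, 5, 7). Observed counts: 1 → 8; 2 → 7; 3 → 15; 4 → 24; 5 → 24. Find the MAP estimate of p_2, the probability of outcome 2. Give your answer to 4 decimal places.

MAP estimate: 0.1010

The posterior is Dirichlet(αᵢ + nᵢ) = Dirichlet(15, 11, 18, 29, 31).
For a Dirichlet(a₁,…,a_K) with all aᵢ > 1, the mode has j-th component (aⱼ − 1)/(Σaᵢ − K).
Here Σaᵢ = 104 and K = 5, so p_2 = (11 − 1)/(104 − 5) = 10/99 ≈ 0.1010.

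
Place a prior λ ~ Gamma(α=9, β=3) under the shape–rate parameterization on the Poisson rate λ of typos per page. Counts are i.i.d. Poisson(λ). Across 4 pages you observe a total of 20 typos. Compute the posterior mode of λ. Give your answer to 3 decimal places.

Σxᵢ = 20, n = 4.
Posterior ∝ λ^8e^(−3λ) · λ^20e^(−4λ) = λ^28e^(−7λ), i.e. Gamma(shape=29, rate=7).
The mode of a Gamma(a, b) with a ≥ 1 (shape–rate) is (a−1)/b = 28/7 ≈ 4.000.

λ̂_MAP = 4.000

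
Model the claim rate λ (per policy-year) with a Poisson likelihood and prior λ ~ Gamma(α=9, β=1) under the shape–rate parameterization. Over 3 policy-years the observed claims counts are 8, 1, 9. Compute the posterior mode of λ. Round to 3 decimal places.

Σxᵢ = 8+1+9 = 18, with n = 3.
Posterior ∝ λ^8e^(−1λ) · λ^18e^(−3λ) = λ^26e^(−4λ), i.e. Gamma(shape=27, rate=4).
The mode of a Gamma(a, b) with a ≥ 1 (shape–rate) is (a−1)/b = 26/4 ≈ 6.500.

λ̂_MAP = 6.500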